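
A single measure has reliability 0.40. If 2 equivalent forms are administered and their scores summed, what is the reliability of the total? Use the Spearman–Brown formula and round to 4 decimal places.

ρ_k = kρ / (1 + (k−1)ρ) = 2·0.40 / (1 + 1·0.40) = 0.800 / 1.400 = 0.5714.

0.5714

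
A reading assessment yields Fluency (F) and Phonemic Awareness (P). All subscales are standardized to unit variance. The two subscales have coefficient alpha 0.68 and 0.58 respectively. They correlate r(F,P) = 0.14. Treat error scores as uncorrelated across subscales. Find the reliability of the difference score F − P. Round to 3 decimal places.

Var(F−P) = 1 + 1 − 2·0.14 = 2 − 0.28 = 1.72.
Under uncorrelated errors the observed covariances equal the true-score covariances, so only the own-variance terms attenuate.
True-score variance = [0.68 + 0.58] − 0.28 = 1.26 − 0.28 = 0.98.
Reliability = 0.98 / 1.72 = 0.570.

0.570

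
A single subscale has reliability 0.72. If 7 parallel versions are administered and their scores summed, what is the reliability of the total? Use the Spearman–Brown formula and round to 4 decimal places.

ρ_k = kρ / (1 + (k−1)ρ) = 7·0.72 / (1 + 6·0.72) = 5.040 / 5.320 = 0.9474.

0.9474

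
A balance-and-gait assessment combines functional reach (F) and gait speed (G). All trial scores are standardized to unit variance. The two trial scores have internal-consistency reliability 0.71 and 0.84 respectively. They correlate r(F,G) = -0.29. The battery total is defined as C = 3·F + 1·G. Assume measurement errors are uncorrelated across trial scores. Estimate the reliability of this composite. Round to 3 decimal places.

Var(C) = 3² + 1 + 2·[3·(-0.29)] = 10 − 1.74 = 8.26.
Under uncorrelated errors the observed covariances equal the true-score covariances, so only the own-variance terms attenuate.
True-score variance = [3²·0.71 + 0.84] − 1.74 = 7.23 − 1.74 = 5.49.
Reliability = 5.49 / 8.26 = 0.665.

0.665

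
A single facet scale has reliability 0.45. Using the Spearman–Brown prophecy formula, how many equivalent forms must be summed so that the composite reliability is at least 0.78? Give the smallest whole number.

k ≥ ρ*(1−ρ₁)/(ρ₁(1−ρ*)) = 0.78·0.55 / (0.45·0.22) = 4.333.
Smallest integer k = 5.

5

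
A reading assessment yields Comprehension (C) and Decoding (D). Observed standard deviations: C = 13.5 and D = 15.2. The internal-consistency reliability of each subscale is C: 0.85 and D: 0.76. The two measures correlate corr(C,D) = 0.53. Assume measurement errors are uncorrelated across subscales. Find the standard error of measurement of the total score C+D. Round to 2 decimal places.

9.10

Var(total) = 413.29 + 217.512 = 630.802.
True-score variance = 330.503 + 217.512 = 548.015, so reliability = 0.8688.
Error variance = 630.802 − 548.015 = 82.7871; SEM = √82.7871 = 9.10.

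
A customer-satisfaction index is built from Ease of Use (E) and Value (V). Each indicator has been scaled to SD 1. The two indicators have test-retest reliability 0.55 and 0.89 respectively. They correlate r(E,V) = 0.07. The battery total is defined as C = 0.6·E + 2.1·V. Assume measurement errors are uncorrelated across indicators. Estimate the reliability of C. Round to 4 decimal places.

Var(C) = 0.6² + 2.1² + 2·[1.26·0.07] = 4.77 + 0.1764 = 4.9464.
Because errors are independent across components, Cov(Tᵢ,Tⱼ) = Cov(Xᵢ,Xⱼ); the off-diagonal part of the true-score variance is the same as above.
True-score variance = [0.6²·0.55 + 2.1²·0.89] + 0.1764 = 4.1229 + 0.1764 = 4.2993.
Reliability = 4.2993 / 4.9464 = 0.8692.

0.8692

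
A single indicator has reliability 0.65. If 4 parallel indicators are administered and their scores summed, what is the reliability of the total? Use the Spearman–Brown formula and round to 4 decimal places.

ρ_k = kρ / (1 + (k−1)ρ) = 4·0.65 / (1 + 3·0.65) = 2.600 / 2.950 = 0.8814.

0.8814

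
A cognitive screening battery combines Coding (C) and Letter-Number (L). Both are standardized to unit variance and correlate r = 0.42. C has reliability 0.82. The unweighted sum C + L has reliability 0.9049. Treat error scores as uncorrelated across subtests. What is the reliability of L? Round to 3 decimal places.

Var(C+L) = 2 + 2·0.42 = 2.840.
True-score variance = ρ_C + ρ_L + 2·0.42, so 0.9049 = (0.82 + ρ_L + 0.84) / 2.840.
ρ_L = 0.9049·2.840 − 0.82 − 0.84 = 0.910.

0.910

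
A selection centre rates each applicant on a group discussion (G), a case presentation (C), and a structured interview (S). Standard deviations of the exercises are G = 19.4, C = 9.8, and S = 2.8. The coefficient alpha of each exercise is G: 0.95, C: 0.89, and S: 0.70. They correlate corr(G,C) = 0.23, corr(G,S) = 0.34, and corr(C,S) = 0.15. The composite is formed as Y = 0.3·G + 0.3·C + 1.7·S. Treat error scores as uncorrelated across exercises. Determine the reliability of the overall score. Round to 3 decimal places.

0.902

Var(Y) = 0.3²·19.4² + 0.3²·9.8² + 1.7²·2.8² + 2·[0.09·19.4·9.8·0.23 + 0.51·19.4·2.8·0.34 + 0.51·9.8·2.8·0.15] = 65.1736 + 30.9075 = 96.0811.
With uncorrelated errors the cross-covariances are all true-score covariance, so they carry over unchanged; only the diagonal terms shrink to ρᵢσᵢ².
True-score variance = [0.3²·19.4²·0.95 + 0.3²·9.8²·0.89 + 1.7²·2.8²·0.70] + 30.9075 = 55.7319 + 30.9075 = 86.6394.
Reliability = 86.6394 / 96.0811 = 0.902.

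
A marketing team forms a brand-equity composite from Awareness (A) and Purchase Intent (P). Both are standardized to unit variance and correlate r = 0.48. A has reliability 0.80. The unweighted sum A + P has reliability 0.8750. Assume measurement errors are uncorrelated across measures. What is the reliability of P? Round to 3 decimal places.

0.830

Var(A+P) = 2 + 2·0.48 = 2.960.
True-score variance = ρ_A + ρ_P + 2·0.48, so 0.8750 = (0.80 + ρ_P + 0.96) / 2.960.
ρ_P = 0.8750·2.960 − 0.80 − 0.96 = 0.830.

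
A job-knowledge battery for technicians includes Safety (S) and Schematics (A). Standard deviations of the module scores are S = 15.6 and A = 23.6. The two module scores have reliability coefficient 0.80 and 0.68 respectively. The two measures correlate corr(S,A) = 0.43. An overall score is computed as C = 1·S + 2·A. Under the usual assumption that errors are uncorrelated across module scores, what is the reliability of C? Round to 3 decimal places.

Var(C) = 15.6² + 2²·23.6² + 2·[2·15.6·23.6·0.43] = 2471.2 + 633.235 = 3104.44.
Because errors are independent across components, Cov(Tᵢ,Tⱼ) = Cov(Xᵢ,Xⱼ); the off-diagonal part of the true-score variance is the same as above.
True-score variance = [15.6²·0.80 + 2²·23.6²·0.68] + 633.235 = 1709.62 + 633.235 = 2342.85.
Reliability = 2342.85 / 3104.44 = 0.755.

0.755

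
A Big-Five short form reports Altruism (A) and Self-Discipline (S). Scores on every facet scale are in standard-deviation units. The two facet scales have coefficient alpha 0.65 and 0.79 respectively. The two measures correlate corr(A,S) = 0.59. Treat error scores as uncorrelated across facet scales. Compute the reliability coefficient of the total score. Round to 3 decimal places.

Var(A+S) = 2 + 2·[0.59] = 2 + 1.18 = 3.18.
With uncorrelated errors the cross-covariances are all true-score covariance, so they carry over unchanged; only the diagonal terms shrink to ρᵢσᵢ².
True-score variance = [0.65 + 0.79] + 1.18 = 1.44 + 1.18 = 2.62.
Reliability = 2.62 / 3.18 = 0.824.

0.824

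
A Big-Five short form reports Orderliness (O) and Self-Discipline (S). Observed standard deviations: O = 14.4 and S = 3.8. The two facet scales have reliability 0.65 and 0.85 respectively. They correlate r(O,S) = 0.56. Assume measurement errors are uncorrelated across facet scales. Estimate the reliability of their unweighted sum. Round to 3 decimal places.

0.736

Var(O+S) = 14.4² + 3.8² + 2·[14.4·3.8·0.56] = 221.8 + 61.2864 = 283.086.
Because errors are independent across components, Cov(Tᵢ,Tⱼ) = Cov(Xᵢ,Xⱼ); the off-diagonal part of the true-score variance is the same as above.
True-score variance = [14.4²·0.65 + 3.8²·0.85] + 61.2864 = 147.058 + 61.2864 = 208.344.
Reliability = 208.344 / 283.086 = 0.736.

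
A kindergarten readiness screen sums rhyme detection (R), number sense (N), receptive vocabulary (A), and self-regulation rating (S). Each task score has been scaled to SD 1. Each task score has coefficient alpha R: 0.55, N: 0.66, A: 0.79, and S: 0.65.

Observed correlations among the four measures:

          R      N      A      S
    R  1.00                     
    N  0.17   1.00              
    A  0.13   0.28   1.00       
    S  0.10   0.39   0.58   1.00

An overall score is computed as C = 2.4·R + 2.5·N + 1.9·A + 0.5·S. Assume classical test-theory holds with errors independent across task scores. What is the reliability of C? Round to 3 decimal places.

0.769

Var(C) = 2.4² + 2.5² + 1.9² + 0.5² + 2·[6·0.17 + 4.56·0.13 + 1.2·0.10 + 4.75·0.28 + 1.25·0.39 + 0.95·0.58] = 15.87 + 8.2026 = 24.0726.
Under uncorrelated errors the observed covariances equal the true-score covariances, so only the own-variance terms attenuate.
True-score variance = [2.4²·0.55 + 2.5²·0.66 + 1.9²·0.79 + 0.5²·0.65] + 8.2026 = 10.3074 + 8.2026 = 18.51.
Reliability = 18.51 / 24.0726 = 0.769.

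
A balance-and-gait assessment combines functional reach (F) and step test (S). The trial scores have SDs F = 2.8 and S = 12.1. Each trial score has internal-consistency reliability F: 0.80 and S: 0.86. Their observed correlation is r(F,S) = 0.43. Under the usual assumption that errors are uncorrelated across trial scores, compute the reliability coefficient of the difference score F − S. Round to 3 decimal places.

Var(F−S) = 2.8² + 12.1² − 2·2.8·12.1·0.43 = 154.25 − 29.1368 = 125.113.
Because errors are independent across components, Cov(Tᵢ,Tⱼ) = Cov(Xᵢ,Xⱼ); the off-diagonal part of the true-score variance is the same as above.
True-score variance = [2.8²·0.80 + 12.1²·0.86] − 29.1368 = 132.185 − 29.1368 = 103.048.
Reliability = 103.048 / 125.113 = 0.824.

0.824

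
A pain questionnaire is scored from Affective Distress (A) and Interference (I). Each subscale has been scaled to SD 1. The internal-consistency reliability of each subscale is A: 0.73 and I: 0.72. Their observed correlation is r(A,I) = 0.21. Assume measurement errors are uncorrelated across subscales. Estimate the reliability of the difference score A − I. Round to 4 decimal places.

0.6519

Var(A−I) = 1 + 1 − 2·0.21 = 2 − 0.42 = 1.58.
Under uncorrelated errors the observed covariances equal the true-score covariances, so only the own-variance terms attenuate.
True-score variance = [0.73 + 0.72] − 0.42 = 1.45 − 0.42 = 1.03.
Reliability = 1.03 / 1.58 = 0.6519.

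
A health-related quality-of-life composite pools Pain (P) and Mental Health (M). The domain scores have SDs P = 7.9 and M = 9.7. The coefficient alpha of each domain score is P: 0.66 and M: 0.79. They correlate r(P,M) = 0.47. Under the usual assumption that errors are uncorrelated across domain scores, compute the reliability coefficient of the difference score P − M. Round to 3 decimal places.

0.515

Var(P−M) = 7.9² + 9.7² − 2·7.9·9.7·0.47 = 156.5 − 72.0322 = 84.4678.
Under uncorrelated errors the observed covariances equal the true-score covariances, so only the own-variance terms attenuate.
True-score variance = [7.9²·0.66 + 9.7²·0.79] − 72.0322 = 115.522 − 72.0322 = 43.4895.
Reliability = 43.4895 / 84.4678 = 0.515.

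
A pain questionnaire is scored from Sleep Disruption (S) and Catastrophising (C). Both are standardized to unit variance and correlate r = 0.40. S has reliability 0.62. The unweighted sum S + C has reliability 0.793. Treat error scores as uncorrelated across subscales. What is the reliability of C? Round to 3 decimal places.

Var(S+C) = 2 + 2·0.40 = 2.800.
True-score variance = ρ_S + ρ_C + 2·0.40, so 0.793 = (0.62 + ρ_C + 0.80) / 2.800.
ρ_C = 0.793·2.800 − 0.62 − 0.80 = 0.800.

0.800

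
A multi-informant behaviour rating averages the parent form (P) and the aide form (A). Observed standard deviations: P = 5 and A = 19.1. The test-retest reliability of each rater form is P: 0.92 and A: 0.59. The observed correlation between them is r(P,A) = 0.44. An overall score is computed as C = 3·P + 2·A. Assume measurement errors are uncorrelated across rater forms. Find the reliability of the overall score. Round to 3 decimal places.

Var(C) = 3²·5² + 2²·19.1² + 2·[6·5·19.1·0.44] = 1684.24 + 504.24 = 2188.48.
With uncorrelated errors the cross-covariances are all true-score covariance, so they carry over unchanged; only the diagonal terms shrink to ρᵢσᵢ².
True-score variance = [3²·5²·0.92 + 2²·19.1²·0.59] + 504.24 = 1067.95 + 504.24 = 1572.19.
Reliability = 1572.19 / 2188.48 = 0.718.

0.718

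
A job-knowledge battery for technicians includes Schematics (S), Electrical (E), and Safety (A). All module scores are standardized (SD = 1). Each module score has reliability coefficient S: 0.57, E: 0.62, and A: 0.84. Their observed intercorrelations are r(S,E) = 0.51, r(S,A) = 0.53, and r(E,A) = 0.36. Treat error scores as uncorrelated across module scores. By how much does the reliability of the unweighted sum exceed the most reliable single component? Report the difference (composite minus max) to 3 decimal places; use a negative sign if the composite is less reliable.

Var(sum) = 3 + 2.8 = 5.8; true-score variance = 2.03 + 2.8 = 4.83; composite reliability = 0.8328.
Max component reliability = 0.8400.
Difference = 0.8328 − 0.8400 = -0.007.

-0.007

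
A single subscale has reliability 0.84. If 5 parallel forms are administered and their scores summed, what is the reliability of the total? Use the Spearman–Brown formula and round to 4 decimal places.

ρ_k = kρ / (1 + (k−1)ρ) = 5·0.84 / (1 + 4·0.84) = 4.200 / 4.360 = 0.9633.

0.9633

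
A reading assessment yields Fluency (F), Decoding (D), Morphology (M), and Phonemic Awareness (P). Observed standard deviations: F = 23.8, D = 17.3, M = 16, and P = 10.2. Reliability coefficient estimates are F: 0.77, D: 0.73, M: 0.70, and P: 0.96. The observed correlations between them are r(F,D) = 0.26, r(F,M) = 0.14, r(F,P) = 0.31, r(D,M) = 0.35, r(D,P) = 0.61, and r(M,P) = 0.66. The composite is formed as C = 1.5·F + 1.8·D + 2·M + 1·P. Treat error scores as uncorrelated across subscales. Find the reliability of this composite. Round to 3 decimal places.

Var(C) = 1.5²·23.8² + 1.8²·17.3² + 2²·16² + 10.2² + 2·[2.7·23.8·17.3·0.26 + 3·23.8·16·0.14 + 1.5·23.8·10.2·0.31 + 3.6·17.3·16·0.35 + 1.8·17.3·10.2·0.61 + 2·16·10.2·0.66] = 3372.23 + 2639.61 = 6011.84.
Under uncorrelated errors the observed covariances equal the true-score covariances, so only the own-variance terms attenuate.
True-score variance = [1.5²·23.8²·0.77 + 1.8²·17.3²·0.73 + 2²·16²·0.70 + 10.2²·0.96] + 2639.61 = 2505.92 + 2639.61 = 5145.53.
Reliability = 5145.53 / 6011.84 = 0.856.

0.856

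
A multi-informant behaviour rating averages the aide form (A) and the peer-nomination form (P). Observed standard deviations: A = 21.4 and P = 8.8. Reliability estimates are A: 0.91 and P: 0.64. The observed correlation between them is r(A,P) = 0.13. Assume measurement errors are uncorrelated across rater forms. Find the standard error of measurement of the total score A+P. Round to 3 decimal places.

Var(total) = 535.4 + 48.9632 = 584.363.
True-score variance = 466.305 + 48.9632 = 515.268, so reliability = 0.8818.
Error variance = 584.363 − 515.268 = 69.0948; SEM = √69.0948 = 8.312.

8.312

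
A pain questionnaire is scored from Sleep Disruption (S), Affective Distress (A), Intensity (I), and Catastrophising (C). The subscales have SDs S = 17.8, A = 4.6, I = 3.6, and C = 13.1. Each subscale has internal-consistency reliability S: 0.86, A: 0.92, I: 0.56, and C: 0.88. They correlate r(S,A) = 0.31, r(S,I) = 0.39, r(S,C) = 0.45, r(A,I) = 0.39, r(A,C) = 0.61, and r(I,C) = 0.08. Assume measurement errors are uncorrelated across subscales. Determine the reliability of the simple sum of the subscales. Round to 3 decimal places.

Var(S+A+I+C) = 17.8² + 4.6² + 3.6² + 13.1² + 2·[17.8·4.6·0.31 + 17.8·3.6·0.39 + 17.8·13.1·0.45 + 4.6·3.6·0.39 + 4.6·13.1·0.61 + 3.6·13.1·0.08] = 522.57 + 404.59 = 927.16.
Under uncorrelated errors the observed covariances equal the true-score covariances, so only the own-variance terms attenuate.
True-score variance = [17.8²·0.86 + 4.6²·0.92 + 3.6²·0.56 + 13.1²·0.88] + 404.59 = 450.224 + 404.59 = 854.814.
Reliability = 854.814 / 927.16 = 0.922.

0.922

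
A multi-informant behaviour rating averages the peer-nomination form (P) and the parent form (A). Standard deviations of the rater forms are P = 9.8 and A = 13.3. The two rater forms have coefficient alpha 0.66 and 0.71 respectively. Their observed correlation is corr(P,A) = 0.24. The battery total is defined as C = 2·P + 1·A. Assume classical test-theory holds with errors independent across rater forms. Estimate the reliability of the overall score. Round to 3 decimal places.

0.735

Var(C) = 2²·9.8² + 13.3² + 2·[2·9.8·13.3·0.24] = 561.05 + 125.126 = 686.176.
Because errors are independent across components, Cov(Tᵢ,Tⱼ) = Cov(Xᵢ,Xⱼ); the off-diagonal part of the true-score variance is the same as above.
True-score variance = [2²·9.8²·0.66 + 13.3²·0.71] + 125.126 = 379.138 + 125.126 = 504.264.
Reliability = 504.264 / 686.176 = 0.735.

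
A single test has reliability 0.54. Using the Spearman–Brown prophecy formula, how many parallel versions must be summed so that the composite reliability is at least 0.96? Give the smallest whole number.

k ≥ ρ*(1−ρ₁)/(ρ₁(1−ρ*)) = 0.96·0.46 / (0.54·0.04) = 20.444.
Smallest integer k = 21.

21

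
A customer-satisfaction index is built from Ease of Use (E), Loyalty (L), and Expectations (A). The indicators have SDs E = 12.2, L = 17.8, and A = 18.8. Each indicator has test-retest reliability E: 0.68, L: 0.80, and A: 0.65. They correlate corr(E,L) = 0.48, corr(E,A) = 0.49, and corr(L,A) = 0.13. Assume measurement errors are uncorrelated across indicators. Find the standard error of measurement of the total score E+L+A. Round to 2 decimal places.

Var(total) = 819.12 + 520.253 = 1339.37.
True-score variance = 584.419 + 520.253 = 1104.67, so reliability = 0.8248.
Error variance = 1339.37 − 1104.67 = 234.701; SEM = √234.701 = 15.32.

15.32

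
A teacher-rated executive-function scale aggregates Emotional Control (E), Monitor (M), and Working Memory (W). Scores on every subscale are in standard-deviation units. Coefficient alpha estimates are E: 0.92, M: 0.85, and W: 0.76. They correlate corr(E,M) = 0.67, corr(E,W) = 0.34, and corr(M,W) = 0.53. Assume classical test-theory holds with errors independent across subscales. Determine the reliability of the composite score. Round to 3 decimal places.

Var(E+M+W) = 3 + 2·[0.67 + 0.34 + 0.53] = 3 + 3.08 = 6.08.
Under uncorrelated errors the observed covariances equal the true-score covariances, so only the own-variance terms attenuate.
True-score variance = [0.92 + 0.85 + 0.76] + 3.08 = 2.53 + 3.08 = 5.61.
Reliability = 5.61 / 6.08 = 0.923.

0.923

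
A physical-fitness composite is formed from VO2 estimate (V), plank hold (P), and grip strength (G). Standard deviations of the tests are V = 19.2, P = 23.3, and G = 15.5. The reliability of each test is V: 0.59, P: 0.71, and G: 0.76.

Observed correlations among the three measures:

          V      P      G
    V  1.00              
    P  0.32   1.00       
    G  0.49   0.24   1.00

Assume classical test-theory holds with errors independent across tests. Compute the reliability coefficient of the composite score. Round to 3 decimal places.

0.808

Var(V+P+G) = 19.2² + 23.3² + 15.5² + 2·[19.2·23.3·0.32 + 19.2·15.5·0.49 + 23.3·15.5·0.24] = 1151.78 + 751.31 = 1903.09.
Under uncorrelated errors the observed covariances equal the true-score covariances, so only the own-variance terms attenuate.
True-score variance = [19.2²·0.59 + 23.3²·0.71 + 15.5²·0.76] + 751.31 = 785.539 + 751.31 = 1536.85.
Reliability = 1536.85 / 1903.09 = 0.808.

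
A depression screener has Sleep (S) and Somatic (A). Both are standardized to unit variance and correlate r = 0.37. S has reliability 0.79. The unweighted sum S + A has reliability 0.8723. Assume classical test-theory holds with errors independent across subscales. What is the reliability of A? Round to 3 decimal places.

Var(S+A) = 2 + 2·0.37 = 2.740.
True-score variance = ρ_S + ρ_A + 2·0.37, so 0.8723 = (0.79 + ρ_A + 0.74) / 2.740.
ρ_A = 0.8723·2.740 − 0.79 − 0.74 = 0.860.

0.860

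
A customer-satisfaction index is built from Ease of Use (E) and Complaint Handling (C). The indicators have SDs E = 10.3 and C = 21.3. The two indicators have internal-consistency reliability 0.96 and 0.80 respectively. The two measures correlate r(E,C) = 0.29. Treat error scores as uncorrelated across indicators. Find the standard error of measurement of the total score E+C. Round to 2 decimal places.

9.75

Var(total) = 559.78 + 127.246 = 687.026.
True-score variance = 464.798 + 127.246 = 592.045, so reliability = 0.8617.
Error variance = 687.026 − 592.045 = 94.9816; SEM = √94.9816 = 9.75.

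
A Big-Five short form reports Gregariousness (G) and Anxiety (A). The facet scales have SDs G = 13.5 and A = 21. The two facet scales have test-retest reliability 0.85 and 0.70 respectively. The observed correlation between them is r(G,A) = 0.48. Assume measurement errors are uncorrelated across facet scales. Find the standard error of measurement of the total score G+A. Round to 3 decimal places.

Var(total) = 623.25 + 272.16 = 895.41.
True-score variance = 463.612 + 272.16 = 735.772, so reliability = 0.8217.
Error variance = 895.41 − 735.772 = 159.638; SEM = √159.638 = 12.635.

12.635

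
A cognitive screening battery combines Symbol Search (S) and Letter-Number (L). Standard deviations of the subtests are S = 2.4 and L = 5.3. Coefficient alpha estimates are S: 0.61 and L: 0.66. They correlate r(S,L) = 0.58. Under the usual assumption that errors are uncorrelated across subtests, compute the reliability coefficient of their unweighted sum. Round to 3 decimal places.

0.757

Var(S+L) = 2.4² + 5.3² + 2·[2.4·5.3·0.58] = 33.85 + 14.7552 = 48.6052.
Because errors are independent across components, Cov(Tᵢ,Tⱼ) = Cov(Xᵢ,Xⱼ); the off-diagonal part of the true-score variance is the same as above.
True-score variance = [2.4²·0.61 + 5.3²·0.66] + 14.7552 = 22.053 + 14.7552 = 36.8082.
Reliability = 36.8082 / 48.6052 = 0.757.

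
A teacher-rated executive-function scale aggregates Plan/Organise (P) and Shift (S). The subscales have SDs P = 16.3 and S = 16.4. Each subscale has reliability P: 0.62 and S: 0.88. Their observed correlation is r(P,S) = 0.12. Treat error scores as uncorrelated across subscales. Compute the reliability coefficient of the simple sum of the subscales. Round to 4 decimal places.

0.7775

Var(P+S) = 16.3² + 16.4² + 2·[16.3·16.4·0.12] = 534.65 + 64.1568 = 598.807.
With uncorrelated errors the cross-covariances are all true-score covariance, so they carry over unchanged; only the diagonal terms shrink to ρᵢσᵢ².
True-score variance = [16.3²·0.62 + 16.4²·0.88] + 64.1568 = 401.413 + 64.1568 = 465.569.
Reliability = 465.569 / 598.807 = 0.7775.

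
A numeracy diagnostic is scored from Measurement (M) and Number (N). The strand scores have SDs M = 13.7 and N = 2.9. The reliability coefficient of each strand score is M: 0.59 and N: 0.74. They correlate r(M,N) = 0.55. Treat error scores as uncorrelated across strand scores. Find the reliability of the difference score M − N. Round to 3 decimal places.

0.481

Var(M−N) = 13.7² + 2.9² − 2·13.7·2.9·0.55 = 196.1 − 43.703 = 152.397.
Because errors are independent across components, Cov(Tᵢ,Tⱼ) = Cov(Xᵢ,Xⱼ); the off-diagonal part of the true-score variance is the same as above.
True-score variance = [13.7²·0.59 + 2.9²·0.74] − 43.703 = 116.96 − 43.703 = 73.2575.
Reliability = 73.2575 / 152.397 = 0.481.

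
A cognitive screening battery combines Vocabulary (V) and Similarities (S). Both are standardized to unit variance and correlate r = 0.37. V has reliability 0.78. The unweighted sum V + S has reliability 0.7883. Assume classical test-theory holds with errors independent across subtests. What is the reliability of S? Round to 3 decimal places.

0.640

Var(V+S) = 2 + 2·0.37 = 2.740.
True-score variance = ρ_V + ρ_S + 2·0.37, so 0.7883 = (0.78 + ρ_S + 0.74) / 2.740.
ρ_S = 0.7883·2.740 − 0.78 − 0.74 = 0.640.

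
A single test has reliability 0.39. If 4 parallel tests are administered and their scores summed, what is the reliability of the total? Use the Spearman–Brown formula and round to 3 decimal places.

ρ_k = kρ / (1 + (k−1)ρ) = 4·0.39 / (1 + 3·0.39) = 1.560 / 2.170 = 0.719.

0.719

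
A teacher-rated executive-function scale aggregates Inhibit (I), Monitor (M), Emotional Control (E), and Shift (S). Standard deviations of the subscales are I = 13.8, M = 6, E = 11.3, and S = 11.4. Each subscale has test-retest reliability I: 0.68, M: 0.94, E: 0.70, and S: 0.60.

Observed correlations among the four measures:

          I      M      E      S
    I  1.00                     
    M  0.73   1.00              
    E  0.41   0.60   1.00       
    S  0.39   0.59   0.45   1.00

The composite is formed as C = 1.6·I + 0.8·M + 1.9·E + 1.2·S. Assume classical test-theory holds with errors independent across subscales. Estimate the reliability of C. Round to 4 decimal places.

0.8458

Var(C) = 1.6²·13.8² + 0.8²·6² + 1.9²·11.3² + 1.2²·11.4² + 2·[1.28·13.8·6·0.73 + 3.04·13.8·11.3·0.41 + 1.92·13.8·11.4·0.39 + 1.52·6·11.3·0.60 + 0.96·6·11.4·0.59 + 2.28·11.3·11.4·0.45] = 1158.67 + 1244.56 = 2403.23.
With uncorrelated errors the cross-covariances are all true-score covariance, so they carry over unchanged; only the diagonal terms shrink to ρᵢσᵢ².
True-score variance = [1.6²·13.8²·0.68 + 0.8²·6²·0.94 + 1.9²·11.3²·0.70 + 1.2²·11.4²·0.60] + 1244.56 = 788.134 + 1244.56 = 2032.69.
Reliability = 2032.69 / 2403.23 = 0.8458.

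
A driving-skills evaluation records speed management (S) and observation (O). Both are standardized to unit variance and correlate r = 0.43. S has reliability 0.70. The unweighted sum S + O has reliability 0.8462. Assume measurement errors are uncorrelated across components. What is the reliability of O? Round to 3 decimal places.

0.860

Var(S+O) = 2 + 2·0.43 = 2.860.
True-score variance = ρ_S + ρ_O + 2·0.43, so 0.8462 = (0.70 + ρ_O + 0.86) / 2.860.
ρ_O = 0.8462·2.860 − 0.70 − 0.86 = 0.860.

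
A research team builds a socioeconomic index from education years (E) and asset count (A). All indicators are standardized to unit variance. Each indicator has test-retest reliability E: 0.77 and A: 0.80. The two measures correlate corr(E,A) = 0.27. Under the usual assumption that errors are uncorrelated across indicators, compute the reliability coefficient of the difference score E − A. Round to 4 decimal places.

Var(E−A) = 1 + 1 − 2·0.27 = 2 − 0.54 = 1.46.
Under uncorrelated errors the observed covariances equal the true-score covariances, so only the own-variance terms attenuate.
True-score variance = [0.77 + 0.80] − 0.54 = 1.57 − 0.54 = 1.03.
Reliability = 1.03 / 1.46 = 0.7055.

0.7055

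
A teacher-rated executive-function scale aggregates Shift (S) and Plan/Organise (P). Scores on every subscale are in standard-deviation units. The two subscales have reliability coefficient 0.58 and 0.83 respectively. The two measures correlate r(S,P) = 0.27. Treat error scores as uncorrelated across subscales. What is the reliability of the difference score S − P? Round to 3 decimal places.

0.596

Var(S−P) = 1 + 1 − 2·0.27 = 2 − 0.54 = 1.46.
With uncorrelated errors the cross-covariances are all true-score covariance, so they carry over unchanged; only the diagonal terms shrink to ρᵢσᵢ².
True-score variance = [0.58 + 0.83] − 0.54 = 1.41 − 0.54 = 0.87.
Reliability = 0.87 / 1.46 = 0.596.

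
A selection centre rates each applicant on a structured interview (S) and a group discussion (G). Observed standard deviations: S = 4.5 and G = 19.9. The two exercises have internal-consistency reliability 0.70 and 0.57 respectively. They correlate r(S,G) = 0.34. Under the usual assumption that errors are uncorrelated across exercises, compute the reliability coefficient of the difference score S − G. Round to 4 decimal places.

0.5037

Var(S−G) = 4.5² + 19.9² − 2·4.5·19.9·0.34 = 416.26 − 60.894 = 355.366.
Because errors are independent across components, Cov(Tᵢ,Tⱼ) = Cov(Xᵢ,Xⱼ); the off-diagonal part of the true-score variance is the same as above.
True-score variance = [4.5²·0.70 + 19.9²·0.57] − 60.894 = 239.901 − 60.894 = 179.007.
Reliability = 179.007 / 355.366 = 0.5037.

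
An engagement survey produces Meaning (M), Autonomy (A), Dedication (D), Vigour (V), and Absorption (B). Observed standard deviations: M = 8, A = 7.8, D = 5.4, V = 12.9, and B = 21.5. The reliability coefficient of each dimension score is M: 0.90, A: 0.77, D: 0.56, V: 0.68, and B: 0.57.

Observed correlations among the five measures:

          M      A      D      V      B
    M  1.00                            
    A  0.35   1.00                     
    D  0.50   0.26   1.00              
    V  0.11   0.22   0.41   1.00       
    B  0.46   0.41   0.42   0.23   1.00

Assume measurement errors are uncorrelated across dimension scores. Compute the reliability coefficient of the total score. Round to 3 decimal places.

Var(M+A+D+V+B) = 8² + 7.8² + 5.4² + 12.9² + 21.5² + 2·[8·7.8·0.35 + 8·5.4·0.50 + 8·12.9·0.11 + 8·21.5·0.46 + 7.8·5.4·0.26 + 7.8·12.9·0.22 + 7.8·21.5·0.41 + 5.4·12.9·0.41 + 5.4·21.5·0.42 + 12.9·21.5·0.23] = 782.66 + 753.739 = 1536.4.
Because errors are independent across components, Cov(Tᵢ,Tⱼ) = Cov(Xᵢ,Xⱼ); the off-diagonal part of the true-score variance is the same as above.
True-score variance = [8²·0.90 + 7.8²·0.77 + 5.4²·0.56 + 12.9²·0.68 + 21.5²·0.57] + 753.739 = 497.418 + 753.739 = 1251.16.
Reliability = 1251.16 / 1536.4 = 0.814.

0.814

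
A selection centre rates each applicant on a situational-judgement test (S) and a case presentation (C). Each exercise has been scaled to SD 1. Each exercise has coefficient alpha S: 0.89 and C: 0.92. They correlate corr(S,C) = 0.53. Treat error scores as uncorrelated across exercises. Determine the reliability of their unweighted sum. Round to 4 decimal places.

0.9379

Var(S+C) = 2 + 2·[0.53] = 2 + 1.06 = 3.06.
With uncorrelated errors the cross-covariances are all true-score covariance, so they carry over unchanged; only the diagonal terms shrink to ρᵢσᵢ².
True-score variance = [0.89 + 0.92] + 1.06 = 1.81 + 1.06 = 2.87.
Reliability = 2.87 / 3.06 = 0.9379.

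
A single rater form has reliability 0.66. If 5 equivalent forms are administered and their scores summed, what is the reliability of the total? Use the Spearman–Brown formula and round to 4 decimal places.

ρ_k = kρ / (1 + (k−1)ρ) = 5·0.66 / (1 + 4·0.66) = 3.300 / 3.640 = 0.9066.

0.9066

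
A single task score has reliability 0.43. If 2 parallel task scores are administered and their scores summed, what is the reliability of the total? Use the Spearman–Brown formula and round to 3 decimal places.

0.601

ρ_k = kρ / (1 + (k−1)ρ) = 2·0.43 / (1 + 1·0.43) = 0.860 / 1.430 = 0.601.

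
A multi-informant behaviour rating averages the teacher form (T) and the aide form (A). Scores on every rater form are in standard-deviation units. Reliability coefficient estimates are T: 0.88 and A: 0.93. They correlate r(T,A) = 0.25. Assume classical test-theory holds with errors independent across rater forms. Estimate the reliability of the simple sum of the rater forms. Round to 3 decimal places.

Var(T+A) = 2 + 2·[0.25] = 2 + 0.5 = 2.5.
Under uncorrelated errors the observed covariances equal the true-score covariances, so only the own-variance terms attenuate.
True-score variance = [0.88 + 0.93] + 0.5 = 1.81 + 0.5 = 2.31.
Reliability = 2.31 / 2.5 = 0.924.

0.924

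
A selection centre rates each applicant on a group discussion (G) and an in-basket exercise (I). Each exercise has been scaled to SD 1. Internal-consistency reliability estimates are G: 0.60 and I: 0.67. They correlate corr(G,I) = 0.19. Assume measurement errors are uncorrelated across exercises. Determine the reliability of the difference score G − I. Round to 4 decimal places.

Var(G−I) = 1 + 1 − 2·0.19 = 2 − 0.38 = 1.62.
With uncorrelated errors the cross-covariances are all true-score covariance, so they carry over unchanged; only the diagonal terms shrink to ρᵢσᵢ².
True-score variance = [0.60 + 0.67] − 0.38 = 1.27 − 0.38 = 0.89.
Reliability = 0.89 / 1.62 = 0.5494.

0.5494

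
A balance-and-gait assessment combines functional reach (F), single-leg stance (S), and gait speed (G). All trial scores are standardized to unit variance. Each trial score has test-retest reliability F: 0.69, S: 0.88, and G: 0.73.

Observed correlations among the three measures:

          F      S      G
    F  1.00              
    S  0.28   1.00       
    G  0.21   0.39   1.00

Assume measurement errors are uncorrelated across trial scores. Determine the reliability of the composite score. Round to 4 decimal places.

Var(F+S+G) = 3 + 2·[0.28 + 0.21 + 0.39] = 3 + 1.76 = 4.76.
Because errors are independent across components, Cov(Tᵢ,Tⱼ) = Cov(Xᵢ,Xⱼ); the off-diagonal part of the true-score variance is the same as above.
True-score variance = [0.69 + 0.88 + 0.73] + 1.76 = 2.3 + 1.76 = 4.06.
Reliability = 4.06 / 4.76 = 0.8529.

0.8529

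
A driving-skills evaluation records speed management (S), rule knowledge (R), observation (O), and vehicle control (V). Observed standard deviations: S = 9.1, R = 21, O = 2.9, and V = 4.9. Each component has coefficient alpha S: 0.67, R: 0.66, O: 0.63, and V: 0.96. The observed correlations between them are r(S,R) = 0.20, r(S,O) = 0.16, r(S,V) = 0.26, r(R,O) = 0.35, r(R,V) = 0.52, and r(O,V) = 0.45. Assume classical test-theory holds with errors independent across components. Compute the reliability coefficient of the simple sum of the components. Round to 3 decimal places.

0.781

Var(S+R+O+V) = 9.1² + 21² + 2.9² + 4.9² + 2·[9.1·21·0.20 + 9.1·2.9·0.16 + 9.1·4.9·0.26 + 21·2.9·0.35 + 21·4.9·0.52 + 2.9·4.9·0.45] = 556.23 + 270.507 = 826.737.
Under uncorrelated errors the observed covariances equal the true-score covariances, so only the own-variance terms attenuate.
True-score variance = [9.1²·0.67 + 21²·0.66 + 2.9²·0.63 + 4.9²·0.96] + 270.507 = 374.891 + 270.507 = 645.397.
Reliability = 645.397 / 826.737 = 0.781.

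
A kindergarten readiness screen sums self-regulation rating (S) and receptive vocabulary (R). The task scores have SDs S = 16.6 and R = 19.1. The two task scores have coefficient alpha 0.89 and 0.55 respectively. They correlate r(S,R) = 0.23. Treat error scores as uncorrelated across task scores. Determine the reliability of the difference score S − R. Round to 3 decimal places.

0.607

Var(S−R) = 16.6² + 19.1² − 2·16.6·19.1·0.23 = 640.37 − 145.848 = 494.522.
Under uncorrelated errors the observed covariances equal the true-score covariances, so only the own-variance terms attenuate.
True-score variance = [16.6²·0.89 + 19.1²·0.55] − 145.848 = 445.894 − 145.848 = 300.046.
Reliability = 300.046 / 494.522 = 0.607.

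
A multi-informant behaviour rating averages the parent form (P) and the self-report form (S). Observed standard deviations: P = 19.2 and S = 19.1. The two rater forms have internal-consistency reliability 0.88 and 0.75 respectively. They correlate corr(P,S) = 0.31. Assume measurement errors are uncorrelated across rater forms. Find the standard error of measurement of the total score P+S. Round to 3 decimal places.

11.638

Var(total) = 733.45 + 227.366 = 960.816.
True-score variance = 598.011 + 227.366 = 825.377, so reliability = 0.8590.
Error variance = 960.816 − 825.377 = 135.439; SEM = √135.439 = 11.638.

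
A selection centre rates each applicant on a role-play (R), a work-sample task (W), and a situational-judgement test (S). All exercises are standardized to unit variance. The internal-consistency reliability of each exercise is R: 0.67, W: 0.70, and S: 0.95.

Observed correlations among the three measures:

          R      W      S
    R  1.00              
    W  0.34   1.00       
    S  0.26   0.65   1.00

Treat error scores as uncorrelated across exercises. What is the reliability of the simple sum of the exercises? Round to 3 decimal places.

0.876

Var(R+W+S) = 3 + 2·[0.34 + 0.26 + 0.65] = 3 + 2.5 = 5.5.
Under uncorrelated errors the observed covariances equal the true-score covariances, so only the own-variance terms attenuate.
True-score variance = [0.67 + 0.70 + 0.95] + 2.5 = 2.32 + 2.5 = 4.82.
Reliability = 4.82 / 5.5 = 0.876.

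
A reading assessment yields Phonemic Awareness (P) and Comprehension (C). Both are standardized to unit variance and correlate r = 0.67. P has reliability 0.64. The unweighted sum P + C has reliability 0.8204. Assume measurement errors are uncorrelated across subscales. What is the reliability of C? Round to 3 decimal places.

Var(P+C) = 2 + 2·0.67 = 3.340.
True-score variance = ρ_P + ρ_C + 2·0.67, so 0.8204 = (0.64 + ρ_C + 1.34) / 3.340.
ρ_C = 0.8204·3.340 − 0.64 − 1.34 = 0.760.

0.760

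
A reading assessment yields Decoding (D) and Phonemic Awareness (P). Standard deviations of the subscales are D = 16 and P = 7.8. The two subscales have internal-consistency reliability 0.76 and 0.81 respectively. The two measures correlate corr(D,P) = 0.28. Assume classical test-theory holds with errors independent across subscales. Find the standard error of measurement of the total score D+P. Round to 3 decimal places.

8.544

Var(total) = 316.84 + 69.888 = 386.728.
True-score variance = 243.84 + 69.888 = 313.728, so reliability = 0.8112.
Error variance = 386.728 − 313.728 = 72.9996; SEM = √72.9996 = 8.544.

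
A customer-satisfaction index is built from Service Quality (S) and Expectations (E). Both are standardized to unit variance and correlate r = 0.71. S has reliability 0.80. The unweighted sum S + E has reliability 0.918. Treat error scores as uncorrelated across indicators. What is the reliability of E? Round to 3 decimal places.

Var(S+E) = 2 + 2·0.71 = 3.420.
True-score variance = ρ_S + ρ_E + 2·0.71, so 0.918 = (0.80 + ρ_E + 1.42) / 3.420.
ρ_E = 0.918·3.420 − 0.80 − 1.42 = 0.920.

0.920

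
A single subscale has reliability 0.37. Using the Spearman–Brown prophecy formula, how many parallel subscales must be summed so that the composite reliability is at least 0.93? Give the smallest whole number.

k ≥ ρ*(1−ρ₁)/(ρ₁(1−ρ*)) = 0.93·0.63 / (0.37·0.07) = 22.622.
Smallest integer k = 23.

23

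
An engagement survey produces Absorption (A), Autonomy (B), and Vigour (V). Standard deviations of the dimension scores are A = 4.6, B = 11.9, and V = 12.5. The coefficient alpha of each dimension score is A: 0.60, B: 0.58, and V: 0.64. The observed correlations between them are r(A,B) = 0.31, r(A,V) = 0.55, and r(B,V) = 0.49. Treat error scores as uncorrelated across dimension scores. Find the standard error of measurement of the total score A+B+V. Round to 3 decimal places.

11.144

Var(total) = 319.02 + 242.964 = 561.984.
True-score variance = 194.83 + 242.964 = 437.794, so reliability = 0.7790.
Error variance = 561.984 − 437.794 = 124.19; SEM = √124.19 = 11.144.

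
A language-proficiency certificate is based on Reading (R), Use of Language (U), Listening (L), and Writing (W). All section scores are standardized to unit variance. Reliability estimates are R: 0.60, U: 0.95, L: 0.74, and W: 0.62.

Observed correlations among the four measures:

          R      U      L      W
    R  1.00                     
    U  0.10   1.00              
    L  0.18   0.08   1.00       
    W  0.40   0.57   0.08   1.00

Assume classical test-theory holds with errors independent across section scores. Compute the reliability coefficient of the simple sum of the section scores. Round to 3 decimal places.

0.840

Var(R+U+L+W) = 4 + 2·[0.10 + 0.18 + 0.40 + 0.08 + 0.57 + 0.08] = 4 + 2.82 = 6.82.
With uncorrelated errors the cross-covariances are all true-score covariance, so they carry over unchanged; only the diagonal terms shrink to ρᵢσᵢ².
True-score variance = [0.60 + 0.95 + 0.74 + 0.62] + 2.82 = 2.91 + 2.82 = 5.73.
Reliability = 5.73 / 6.82 = 0.840.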